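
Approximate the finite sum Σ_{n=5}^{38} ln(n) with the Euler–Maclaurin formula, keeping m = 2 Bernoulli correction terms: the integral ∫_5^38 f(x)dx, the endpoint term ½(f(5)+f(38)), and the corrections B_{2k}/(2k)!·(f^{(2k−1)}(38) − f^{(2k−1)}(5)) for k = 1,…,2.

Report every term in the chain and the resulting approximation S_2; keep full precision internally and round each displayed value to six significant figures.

The integral term ∫_5^38 ln(x) dx = 97.1811.
Endpoint term: (f(5) + f(38))/2 = (1.60944 + 3.63759)/2 = 2.62351.
Integral + boundary = 99.8046.
Order-1 term: 1/12 · (0.0263158 − 0.200000) = -0.0144737.
Partial sum through k=1: 99.7901.
Order-2 term: −1/720 · (3.64485e-05 − 0.0160000) = 2.21716e-05.

S_2 ≈ 99.7901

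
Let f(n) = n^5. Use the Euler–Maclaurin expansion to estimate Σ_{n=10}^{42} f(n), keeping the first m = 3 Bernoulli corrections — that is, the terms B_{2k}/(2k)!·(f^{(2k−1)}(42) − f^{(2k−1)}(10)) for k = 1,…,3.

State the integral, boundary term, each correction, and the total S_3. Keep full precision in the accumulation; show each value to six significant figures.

S_3 ≈ 9.81360e+08

∫_10^42 x^5 dx evaluates to 9.14672e+08.
Boundary: ½(f(10) + f(42)) = ½(100000 + 1.30691e+08) = 6.53956e+07.
Integral + boundary = 9.80068e+08.
k=1: B_{2}/(2)! × [f^{(1)}(42) − f^{(1)}(10)] = 1/12 × (1.55585e+07 − 50000.0) = 1.29237e+06.
Partial sum through k=1: 9.81360e+08.
k=2: B_{4}/(4)! × [f^{(3)}(42) − f^{(3)}(10)] = −1/720 × (105840 − 6000.00) = -138.667.
Partial sum through k=2: 9.81360e+08.
k=3: B_{6}/(6)! × [f^{(5)}(42) − f^{(5)}(10)] = 1/30240 × (120.000 − 120.000) = 0.00000.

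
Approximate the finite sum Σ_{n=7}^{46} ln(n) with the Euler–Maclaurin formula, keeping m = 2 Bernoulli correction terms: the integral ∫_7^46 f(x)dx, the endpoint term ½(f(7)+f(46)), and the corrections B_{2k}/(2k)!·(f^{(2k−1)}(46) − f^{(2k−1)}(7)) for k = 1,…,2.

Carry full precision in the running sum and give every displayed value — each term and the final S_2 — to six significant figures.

S_2 ≈ 126.373

Integral: ∫_7^46 ln(x) dx = 123.496.
Endpoint term: (f(7) + f(46))/2 = (1.94591 + 3.82864)/2 = 2.88728.
Running total after boundary: 126.383.
k=1: B_{2}/(2)! × [f^{(1)}(46) − f^{(1)}(7)] = 1/12 × (0.0217391 − 0.142857) = -0.0100932.
Running total after k=1: 126.373.
k=2: B_{4}/(4)! × [f^{(3)}(46) − f^{(3)}(7)] = −1/720 × (2.05474e-05 − 0.00583090) = 8.06994e-06.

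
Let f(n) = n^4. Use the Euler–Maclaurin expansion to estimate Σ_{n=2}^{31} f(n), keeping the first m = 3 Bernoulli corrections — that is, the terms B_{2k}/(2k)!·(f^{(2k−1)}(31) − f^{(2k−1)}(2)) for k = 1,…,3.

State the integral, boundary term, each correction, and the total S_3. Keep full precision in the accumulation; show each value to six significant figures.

S_3 ≈ 6.19752e+06

∫_2^31 x^4 dx evaluates to 5.72582e+06.
½[f(2) + f(31)] = ½[16.0000 + 923521] = 461768.
Running total after boundary: 6.18759e+06.
Correction k=1: B_{2}/2! · (f^{(1)}(31) − f^{(1)}(2)) = 1/12 · (119164 − 32.0000) = 9927.67.
Partial sum through k=1: 6.19752e+06.
Correction k=2: B_{4}/4! · (f^{(3)}(31) − f^{(3)}(2)) = −1/720 · (744.000 − 48.0000) = -0.966667.
Partial sum through k=2: 6.19752e+06.
Correction k=3: B_{6}/6! · (f^{(5)}(31) − f^{(5)}(2)) = 1/30240 · (0.00000 − 0.00000) = 0.00000.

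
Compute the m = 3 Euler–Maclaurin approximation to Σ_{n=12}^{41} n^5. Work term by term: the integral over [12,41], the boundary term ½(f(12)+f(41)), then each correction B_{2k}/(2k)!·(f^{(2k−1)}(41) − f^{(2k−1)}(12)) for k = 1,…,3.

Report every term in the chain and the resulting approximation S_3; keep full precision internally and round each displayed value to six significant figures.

S_3 ≈ 8.50408e+08

The integral term ∫_12^41 x^5 dx = 7.91186e+08.
½[f(12) + f(41)] = ½[248832 + 1.15856e+08] = 5.80525e+07.
Integral + boundary = 8.49239e+08.
Order-1 term: 1/12 · (1.41288e+07 − 103680) = 1.16876e+06.
After k=1: 8.50408e+08.
Order-2 term: −1/720 · (100860 − 8640.00) = -128.083.
After k=2: 8.50408e+08.
Order-3 term: 1/30240 · (120.000 − 120.000) = 0.00000.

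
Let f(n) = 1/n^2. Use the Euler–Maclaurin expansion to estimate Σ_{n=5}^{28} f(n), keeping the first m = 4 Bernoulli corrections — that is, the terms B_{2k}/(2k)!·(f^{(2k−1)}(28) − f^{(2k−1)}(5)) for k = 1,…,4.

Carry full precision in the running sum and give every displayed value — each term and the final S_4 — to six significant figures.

S_4 ≈ 0.186239

∫_5^28 1/x^2 dx evaluates to 0.164286.
½[f(5) + f(28)] = ½[0.0400000 + 0.00127551] = 0.0206378.
Integral + boundary = 0.184923.
Correction k=1: B_{2}/2! · (f^{(1)}(28) − f^{(1)}(5)) = 1/12 · (-9.11079e-05 − (-0.0160000)) = 0.00132574.
After k=1: 0.186249.
Correction k=2: B_{4}/4! · (f^{(3)}(28) − f^{(3)}(5)) = −1/720 · (-1.39451e-06 − (-0.00768000)) = -1.06647e-05.
After k=2: 0.186239.
Correction k=3: B_{6}/6! · (f^{(5)}(28) − f^{(5)}(5)) = 1/30240 · (-5.33613e-08 − (-0.00921600)) = 3.04760e-07.
After k=3: 0.186239.
Correction k=4: B_{8}/8! · (f^{(7)}(28) − f^{(7)}(5)) = −1/1209600 · (-3.81152e-09 − (-0.0206438)) = -1.70667e-08.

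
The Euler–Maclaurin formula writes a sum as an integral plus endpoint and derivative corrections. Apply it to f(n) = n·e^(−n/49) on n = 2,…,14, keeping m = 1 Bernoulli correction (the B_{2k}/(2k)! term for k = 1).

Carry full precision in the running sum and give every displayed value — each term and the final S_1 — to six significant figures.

∫_2^14 x·e^(−x/49) dx evaluates to 79.2432.
Boundary: ½(f(2) + f(14)) = ½(1.92001 + 10.5207) = 6.22035.
Integral + boundary = 85.4635.
Correction k=1: B_{2}/2! · (f^{(1)}(14) − f^{(1)}(2)) = 1/12 · (0.536769 − 0.920822) = -0.0320043.

S_1 ≈ 85.4315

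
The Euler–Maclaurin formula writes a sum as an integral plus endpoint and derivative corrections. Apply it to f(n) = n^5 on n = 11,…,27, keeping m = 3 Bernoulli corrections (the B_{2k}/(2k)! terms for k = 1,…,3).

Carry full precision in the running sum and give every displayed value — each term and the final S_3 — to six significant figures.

S_3 ≈ 7.17451e+07

The integral term ∫_11^27 x^5 dx = 6.42748e+07.
Boundary: ½(f(11) + f(27)) = ½(161051 + 1.43489e+07) = 7.25498e+06.
So far: 7.15298e+07.
Correction k=1: B_{2}/2! · (f^{(1)}(27) − f^{(1)}(11)) = 1/12 · (2.65720e+06 − 73205.0) = 215333.
Running total after k=1: 7.17451e+07.
Correction k=2: B_{4}/4! · (f^{(3)}(27) − f^{(3)}(11)) = −1/720 · (43740.0 − 7260.00) = -50.6667.
Running total after k=2: 7.17451e+07.
Correction k=3: B_{6}/6! · (f^{(5)}(27) − f^{(5)}(11)) = 1/30240 · (120.000 − 120.000) = 0.00000.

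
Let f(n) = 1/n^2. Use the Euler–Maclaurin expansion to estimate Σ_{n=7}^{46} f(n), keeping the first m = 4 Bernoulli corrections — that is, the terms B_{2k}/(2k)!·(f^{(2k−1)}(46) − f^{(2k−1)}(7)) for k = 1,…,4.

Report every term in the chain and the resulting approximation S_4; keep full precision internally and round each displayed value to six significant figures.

S_4 ≈ 0.132041

Integral: ∫_7^46 1/x^2 dx = 0.121118.
Boundary: ½(f(7) + f(46)) = ½(0.0204082 + 0.000472590) = 0.0104404.
So far: 0.131558.
Correction k=1: B_{2}/2! · (f^{(1)}(46) − f^{(1)}(7)) = 1/12 · (-2.05474e-05 − (-0.00583090)) = 0.000484196.
Partial sum through k=1: 0.132043.
Correction k=2: B_{4}/4! · (f^{(3)}(46) − f^{(3)}(7)) = −1/720 · (-1.16526e-07 − (-0.00142798)) = -1.98314e-06.
Partial sum through k=2: 0.132041.
Correction k=3: B_{6}/6! · (f^{(5)}(46) − f^{(5)}(7)) = 1/30240 · (-1.65207e-09 − (-0.000874271)) = 2.89110e-08.
Partial sum through k=3: 0.132041.
Correction k=4: B_{8}/8! · (f^{(7)}(46) − f^{(7)}(7)) = −1/1209600 · (-4.37220e-11 − (-0.000999167)) = -8.26031e-10.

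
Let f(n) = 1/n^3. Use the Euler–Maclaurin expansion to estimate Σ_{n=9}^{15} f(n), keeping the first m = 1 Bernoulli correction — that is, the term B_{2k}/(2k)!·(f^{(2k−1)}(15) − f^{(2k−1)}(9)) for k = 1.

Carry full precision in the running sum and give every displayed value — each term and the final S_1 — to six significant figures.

Integral: ∫_9^15 1/x^3 dx = 0.00395062.
Endpoint term: (f(9) + f(15))/2 = (0.00137174 + 0.000296296)/2 = 0.000834019.
So far: 0.00478464.
Correction k=1: B_{2}/2! · (f^{(1)}(15) − f^{(1)}(9)) = 1/12 · (-5.92593e-05 − (-0.000457247)) = 3.31657e-05.

S_1 ≈ 0.00481780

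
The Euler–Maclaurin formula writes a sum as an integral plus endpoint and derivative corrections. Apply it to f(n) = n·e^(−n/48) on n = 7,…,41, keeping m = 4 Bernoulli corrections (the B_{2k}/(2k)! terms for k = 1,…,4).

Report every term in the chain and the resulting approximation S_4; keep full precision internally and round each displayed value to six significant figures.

∫_7^41 x·e^(−x/48) dx evaluates to 463.432.
½[f(7) + f(41)] = ½[6.05011 + 17.4511] = 11.7506.
So far: 475.183.
Order-1 term: 1/12 · (0.0620722 − 0.738258) = -0.0563488.
Partial sum through k=1: 475.126.
Order-2 term: −1/720 · (0.000396418 − 0.00107069) = 9.36483e-07.
Partial sum through k=2: 475.126.
Order-3 term: 1/30240 · (3.32420e-07 − 7.90342e-07) = -1.51429e-11.
Partial sum through k=3: 475.126.
Order-4 term: −1/1209600 · (2.13882e-10 − 4.84365e-10) = 2.23614e-16.

S_4 ≈ 475.126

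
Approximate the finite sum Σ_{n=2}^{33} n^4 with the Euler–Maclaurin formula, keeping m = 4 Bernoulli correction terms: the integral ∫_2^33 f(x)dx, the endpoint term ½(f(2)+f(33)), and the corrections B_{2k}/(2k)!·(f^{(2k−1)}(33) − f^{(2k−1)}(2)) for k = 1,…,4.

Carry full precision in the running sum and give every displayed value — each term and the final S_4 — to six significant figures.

S_4 ≈ 8.43202e+06

∫_2^33 x^4 dx evaluates to 7.82707e+06.
Endpoint term: (f(2) + f(33))/2 = (16.0000 + 1.18592e+06)/2 = 592968.
Integral + boundary = 8.42004e+06.
Correction k=1: B_{2}/2! · (f^{(1)}(33) − f^{(1)}(2)) = 1/12 · (143748 − 32.0000) = 11976.3.
After k=1: 8.43202e+06.
Correction k=2: B_{4}/4! · (f^{(3)}(33) − f^{(3)}(2)) = −1/720 · (792.000 − 48.0000) = -1.03333.
After k=2: 8.43202e+06.
Correction k=3: B_{6}/6! · (f^{(5)}(33) − f^{(5)}(2)) = 1/30240 · (0.00000 − 0.00000) = 0.00000.
After k=3: 8.43202e+06.
Correction k=4: B_{8}/8! · (f^{(7)}(33) − f^{(7)}(2)) = −1/1209600 · (0.00000 − 0.00000) = 0.00000.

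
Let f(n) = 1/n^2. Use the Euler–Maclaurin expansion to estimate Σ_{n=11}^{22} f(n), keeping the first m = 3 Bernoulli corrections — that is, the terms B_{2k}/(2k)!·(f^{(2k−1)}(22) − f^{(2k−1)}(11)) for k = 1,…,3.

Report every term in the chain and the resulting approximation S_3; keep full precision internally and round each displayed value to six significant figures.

The integral term ∫_11^22 1/x^2 dx = 0.0454545.
½[f(11) + f(22)] = ½[0.00826446 + 0.00206612] = 0.00516529.
So far: 0.0506198.
Correction k=1: B_{2}/2! · (f^{(1)}(22) − f^{(1)}(11)) = 1/12 · (-0.000187829 − (-0.00150263)) = 0.000109567.
After k=1: 0.0507294.
Correction k=2: B_{4}/4! · (f^{(3)}(22) − f^{(3)}(11)) = −1/720 · (-4.65691e-06 − (-0.000149021)) = -2.00506e-07.
After k=2: 0.0507292.
Correction k=3: B_{6}/6! · (f^{(5)}(22) − f^{(5)}(11)) = 1/30240 · (-2.88651e-07 − (-3.69474e-05)) = 1.21226e-09.

S_3 ≈ 0.0507292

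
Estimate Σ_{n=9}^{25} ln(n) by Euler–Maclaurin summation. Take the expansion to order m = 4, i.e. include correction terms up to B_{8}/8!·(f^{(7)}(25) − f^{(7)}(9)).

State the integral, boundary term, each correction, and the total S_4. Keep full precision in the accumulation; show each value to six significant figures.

Integral: ∫_9^25 ln(x) dx = 44.6969.
½[f(9) + f(25)] = ½[2.19722 + 3.21888] = 2.70805.
Running total after boundary: 47.4049.
Order-1 term: 1/12 · (0.0400000 − 0.111111) = -0.00592593.
After k=1: 47.3990.
Order-2 term: −1/720 · (0.000128000 − 0.00274348) = 3.63262e-06.
After k=2: 47.3990.
Order-3 term: 1/30240 · (2.45760e-06 − 0.000406442) = -1.33593e-08.
After k=3: 47.3990.
Order-4 term: −1/1209600 · (1.17965e-07 − 0.000150534) = 1.24352e-10.

S_4 ≈ 47.3990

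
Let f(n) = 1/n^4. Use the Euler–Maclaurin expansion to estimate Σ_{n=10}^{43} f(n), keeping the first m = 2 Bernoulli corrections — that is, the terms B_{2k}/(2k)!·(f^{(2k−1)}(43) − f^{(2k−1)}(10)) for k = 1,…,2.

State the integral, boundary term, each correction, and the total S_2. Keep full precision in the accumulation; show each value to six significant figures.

S_2 ≈ 0.000382601

The integral term ∫_10^43 1/x^4 dx = 0.000329141.
½[f(10) + f(43)] = ½[0.000100000 + 2.92500e-07] = 5.01463e-05.
Integral + boundary = 0.000379287.
Order-1 term: 1/12 · (-2.72093e-08 − (-4.00000e-05)) = 3.33107e-06.
After k=1: 0.000382618.
Order-2 term: −1/720 · (-4.41471e-10 − (-1.20000e-05)) = -1.66661e-08.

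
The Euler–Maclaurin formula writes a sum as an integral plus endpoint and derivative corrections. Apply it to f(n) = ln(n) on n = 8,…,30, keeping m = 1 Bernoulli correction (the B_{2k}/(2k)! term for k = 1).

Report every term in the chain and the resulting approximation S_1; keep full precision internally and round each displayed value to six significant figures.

∫_8^30 ln(x) dx evaluates to 63.4004.
Boundary: ½(f(8) + f(30)) = ½(2.07944 + 3.40120) = 2.74032.
Integral + boundary = 66.1407.
Order-1 term: 1/12 · (0.0333333 − 0.125000) = -0.00763889.

S_1 ≈ 66.1331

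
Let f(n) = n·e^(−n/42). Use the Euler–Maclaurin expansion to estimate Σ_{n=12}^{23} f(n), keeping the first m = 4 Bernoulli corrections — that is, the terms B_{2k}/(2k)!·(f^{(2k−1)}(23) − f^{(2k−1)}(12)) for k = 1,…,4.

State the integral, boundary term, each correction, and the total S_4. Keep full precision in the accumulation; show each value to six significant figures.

Integral: ∫_12^23 x·e^(−x/42) dx = 125.523.
½[f(12) + f(23)] = ½[9.01773 + 13.3015] = 11.1596.
Running total after boundary: 136.682.
Order-1 term: 1/12 · (0.261623 − 0.536769) = -0.0229289.
Partial sum through k=1: 136.660.
Order-2 term: −1/720 · (0.000804010 − 0.00115631) = 4.89300e-07.
Partial sum through k=2: 136.660.
Order-3 term: 1/30240 · (8.27499e-07 − 1.13850e-06) = -1.02846e-11.
Partial sum through k=3: 136.660.
Order-4 term: −1/1209600 · (6.79824e-10 − 9.19221e-10) = 1.97914e-16.

S_4 ≈ 136.660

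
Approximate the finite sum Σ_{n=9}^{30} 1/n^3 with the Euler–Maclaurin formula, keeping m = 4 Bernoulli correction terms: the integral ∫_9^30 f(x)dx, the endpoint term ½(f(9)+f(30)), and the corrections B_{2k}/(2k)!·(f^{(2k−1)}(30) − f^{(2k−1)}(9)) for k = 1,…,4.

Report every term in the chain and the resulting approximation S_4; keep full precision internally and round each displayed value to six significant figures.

S_4 ≈ 0.00635931

Integral: ∫_9^30 1/x^3 dx = 0.00561728.
½[f(9) + f(30)] = ½[0.00137174 + 3.70370e-05] = 0.000704390.
Running total after boundary: 0.00632167.
Order-1 term: 1/12 · (-3.70370e-06 − (-0.000457247)) = 3.77953e-05.
Running total after k=1: 0.00635947.
Order-2 term: −1/720 · (-8.23045e-08 − (-0.000112901)) = -1.56692e-07.
Running total after k=2: 0.00635931.
Order-3 term: 1/30240 · (-3.84088e-09 − (-5.85410e-05)) = 1.93575e-09.
Running total after k=3: 0.00635931.
Order-4 term: −1/1209600 · (-3.07270e-10 − (-5.20365e-05)) = -4.30193e-11.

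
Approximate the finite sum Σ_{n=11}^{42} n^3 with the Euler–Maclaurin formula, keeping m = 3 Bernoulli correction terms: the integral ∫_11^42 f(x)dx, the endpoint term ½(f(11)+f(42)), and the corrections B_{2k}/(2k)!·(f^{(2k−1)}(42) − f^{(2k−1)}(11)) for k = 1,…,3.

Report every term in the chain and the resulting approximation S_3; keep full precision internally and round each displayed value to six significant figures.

The integral term ∫_11^42 x^3 dx = 774264.
Endpoint term: (f(11) + f(42))/2 = (1331.00 + 74088.0)/2 = 37709.5.
Integral + boundary = 811973.
k=1: B_{2}/(2)! × [f^{(1)}(42) − f^{(1)}(11)] = 1/12 × (5292.00 − 363.000) = 410.750.
Running total after k=1: 812384.
k=2: B_{4}/(4)! × [f^{(3)}(42) − f^{(3)}(11)] = −1/720 × (6.00000 − 6.00000) = 0.00000.
Running total after k=2: 812384.
k=3: B_{6}/(6)! × [f^{(5)}(42) − f^{(5)}(11)] = 1/30240 × (0.00000 − 0.00000) = 0.00000.

S_3 ≈ 812384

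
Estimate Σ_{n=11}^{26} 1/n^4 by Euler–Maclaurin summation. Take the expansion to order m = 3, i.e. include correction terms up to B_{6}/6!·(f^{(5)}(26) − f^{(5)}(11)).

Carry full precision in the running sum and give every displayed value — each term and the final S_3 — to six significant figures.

Integral: ∫_11^26 1/x^4 dx = 0.000231473.
½[f(11) + f(26)] = ½[6.83013e-05 + 2.18830e-06] = 3.52448e-05.
Running total after boundary: 0.000266718.
Order-1 term: 1/12 · (-3.36661e-07 − (-2.48369e-05)) = 2.04168e-06.
After k=1: 0.000268760.
Order-2 term: −1/720 · (-1.49406e-08 − (-6.15790e-06)) = -8.53188e-09.
After k=2: 0.000268751.
Order-3 term: 1/30240 · (-1.23768e-09 − (-2.84994e-06)) = 9.42030e-11.

S_3 ≈ 0.000268751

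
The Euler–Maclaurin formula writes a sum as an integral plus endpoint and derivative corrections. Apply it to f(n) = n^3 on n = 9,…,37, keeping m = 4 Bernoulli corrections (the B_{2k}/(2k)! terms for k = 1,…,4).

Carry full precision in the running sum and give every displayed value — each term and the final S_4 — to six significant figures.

∫_9^37 x^3 dx evaluates to 466900.
Boundary: ½(f(9) + f(37)) = ½(729.000 + 50653.0) = 25691.0.
So far: 492591.
Correction k=1: B_{2}/2! · (f^{(1)}(37) − f^{(1)}(9)) = 1/12 · (4107.00 − 243.000) = 322.000.
After k=1: 492913.
Correction k=2: B_{4}/4! · (f^{(3)}(37) − f^{(3)}(9)) = −1/720 · (6.00000 − 6.00000) = 0.00000.
After k=2: 492913.
Correction k=3: B_{6}/6! · (f^{(5)}(37) − f^{(5)}(9)) = 1/30240 · (0.00000 − 0.00000) = 0.00000.
After k=3: 492913.
Correction k=4: B_{8}/8! · (f^{(7)}(37) − f^{(7)}(9)) = −1/1209600 · (0.00000 − 0.00000) = 0.00000.

S_4 ≈ 492913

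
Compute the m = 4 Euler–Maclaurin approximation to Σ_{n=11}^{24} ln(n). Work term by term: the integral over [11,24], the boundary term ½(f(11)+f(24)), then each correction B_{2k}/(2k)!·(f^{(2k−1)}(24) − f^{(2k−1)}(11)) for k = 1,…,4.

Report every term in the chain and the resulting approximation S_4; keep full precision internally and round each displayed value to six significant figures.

S_4 ≈ 39.6803

The integral term ∫_11^24 ln(x) dx = 36.8964.
½[f(11) + f(24)] = ½[2.39790 + 3.17805] = 2.78797.
So far: 39.6844.
k=1: B_{2}/(2)! × [f^{(1)}(24) − f^{(1)}(11)] = 1/12 × (0.0416667 − 0.0909091) = -0.00410354.
After k=1: 39.6803.
k=2: B_{4}/(4)! × [f^{(3)}(24) − f^{(3)}(11)] = −1/720 × (0.000144676 − 0.00150263) = 1.88605e-06.
After k=2: 39.6803.
k=3: B_{6}/(6)! × [f^{(5)}(24) − f^{(5)}(11)] = 1/30240 × (3.01408e-06 − 0.000149021) = -4.82827e-09.
After k=3: 39.6803.
k=4: B_{8}/(8)! × [f^{(7)}(24) − f^{(7)}(11)] = −1/1209600 × (1.56983e-07 − 3.69474e-05) = 3.04153e-11.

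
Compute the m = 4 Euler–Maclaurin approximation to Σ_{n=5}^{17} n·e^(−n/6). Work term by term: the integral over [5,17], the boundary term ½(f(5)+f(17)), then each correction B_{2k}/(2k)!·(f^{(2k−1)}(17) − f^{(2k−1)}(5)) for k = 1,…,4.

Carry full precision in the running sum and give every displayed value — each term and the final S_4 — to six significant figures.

The integral term ∫_5^17 x·e^(−x/6) dx = 20.5668.
½[f(5) + f(17)] = ½[2.17299 + 0.999880] = 1.58644.
Integral + boundary = 22.1532.
Order-1 term: 1/12 · (-0.107830 − 0.0724330) = -0.0150219.
Running total after k=1: 22.1382.
Order-2 term: −1/720 · (0.000272298 − 0.0261564) = 3.59501e-05.
Running total after k=2: 22.1383.
Order-3 term: 1/30240 · (9.83300e-05 − 0.00139724) = -4.29534e-08.
Running total after k=3: 22.1383.
Order-4 term: −1/1209600 · (5.25267e-06 − 5.74422e-05) = 4.31461e-11.

S_4 ≈ 22.1383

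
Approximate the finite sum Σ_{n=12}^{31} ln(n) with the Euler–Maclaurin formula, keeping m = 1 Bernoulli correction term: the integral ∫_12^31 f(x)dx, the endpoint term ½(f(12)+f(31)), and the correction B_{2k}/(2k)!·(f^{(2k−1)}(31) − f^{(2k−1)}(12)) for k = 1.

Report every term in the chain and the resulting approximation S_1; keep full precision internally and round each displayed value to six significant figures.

The integral term ∫_12^31 ln(x) dx = 57.6347.
Boundary: ½(f(12) + f(31)) = ½(2.48491 + 3.43399) = 2.95945.
Running total after boundary: 60.5942.
Correction k=1: B_{2}/2! · (f^{(1)}(31) − f^{(1)}(12)) = 1/12 · (0.0322581 − 0.0833333) = -0.00425627.

S_1 ≈ 60.5899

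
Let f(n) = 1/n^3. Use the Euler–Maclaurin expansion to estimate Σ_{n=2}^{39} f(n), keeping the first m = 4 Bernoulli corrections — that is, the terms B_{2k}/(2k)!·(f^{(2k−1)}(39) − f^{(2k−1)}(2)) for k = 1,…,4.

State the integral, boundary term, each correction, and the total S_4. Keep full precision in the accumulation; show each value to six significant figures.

The integral term ∫_2^39 1/x^3 dx = 0.124671.
Endpoint term: (f(2) + f(39))/2 = (0.125000 + 1.68580e-05)/2 = 0.0625084.
So far: 0.187180.
Correction k=1: B_{2}/2! · (f^{(1)}(39) − f^{(1)}(2)) = 1/12 · (-1.29677e-06 − (-0.187500)) = 0.0156249.
Partial sum through k=1: 0.202805.
Correction k=2: B_{4}/4! · (f^{(3)}(39) − f^{(3)}(2)) = −1/720 · (-1.70515e-08 − (-0.937500)) = -0.00130208.
Partial sum through k=2: 0.201503.
Correction k=3: B_{6}/6! · (f^{(5)}(39) − f^{(5)}(2)) = 1/30240 · (-4.70851e-10 − (-9.84375)) = 0.000325521.
Partial sum through k=3: 0.201828.
Correction k=4: B_{8}/8! · (f^{(7)}(39) − f^{(7)}(2)) = −1/1209600 · (-2.22888e-11 − (-177.188)) = -0.000146484.

S_4 ≈ 0.201682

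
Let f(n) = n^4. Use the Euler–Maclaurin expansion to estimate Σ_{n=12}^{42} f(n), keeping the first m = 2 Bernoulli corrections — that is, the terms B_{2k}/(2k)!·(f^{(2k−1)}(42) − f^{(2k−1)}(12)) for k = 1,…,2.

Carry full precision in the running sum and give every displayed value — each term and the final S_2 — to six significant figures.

∫_12^42 x^4 dx evaluates to 2.60885e+07.
½[f(12) + f(42)] = ½[20736.0 + 3.11170e+06] = 1.56622e+06.
So far: 2.76547e+07.
k=1: B_{2}/(2)! × [f^{(1)}(42) − f^{(1)}(12)] = 1/12 × (296352 − 6912.00) = 24120.0.
Partial sum through k=1: 2.76788e+07.
k=2: B_{4}/(4)! × [f^{(3)}(42) − f^{(3)}(12)] = −1/720 × (1008.00 − 288.000) = -1.00000.

S_2 ≈ 2.76788e+07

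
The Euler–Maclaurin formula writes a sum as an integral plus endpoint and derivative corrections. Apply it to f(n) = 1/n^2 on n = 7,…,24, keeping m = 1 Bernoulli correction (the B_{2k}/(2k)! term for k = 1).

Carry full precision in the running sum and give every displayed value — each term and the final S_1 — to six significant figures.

Integral: ∫_7^24 1/x^2 dx = 0.101190.
Endpoint term: (f(7) + f(24))/2 = (0.0204082 + 0.00173611)/2 = 0.0110721.
Running total after boundary: 0.112263.
Order-1 term: 1/12 · (-0.000144676 − (-0.00583090)) = 0.000473852.

S_1 ≈ 0.112736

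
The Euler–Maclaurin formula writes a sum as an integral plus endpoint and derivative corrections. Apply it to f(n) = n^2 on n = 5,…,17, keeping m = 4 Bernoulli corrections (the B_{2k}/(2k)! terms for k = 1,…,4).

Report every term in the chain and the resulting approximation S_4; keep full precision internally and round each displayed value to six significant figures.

The integral term ∫_5^17 x^2 dx = 1596.00.
½[f(5) + f(17)] = ½[25.0000 + 289.000] = 157.000.
Integral + boundary = 1753.00.
k=1: B_{2}/(2)! × [f^{(1)}(17) − f^{(1)}(5)] = 1/12 × (34.0000 − 10.0000) = 2.00000.
Partial sum through k=1: 1755.00.
k=2: B_{4}/(4)! × [f^{(3)}(17) − f^{(3)}(5)] = −1/720 × (0.00000 − 0.00000) = 0.00000.
Partial sum through k=2: 1755.00.
k=3: B_{6}/(6)! × [f^{(5)}(17) − f^{(5)}(5)] = 1/30240 × (0.00000 − 0.00000) = 0.00000.
Partial sum through k=3: 1755.00.
k=4: B_{8}/(8)! × [f^{(7)}(17) − f^{(7)}(5)] = −1/1209600 × (0.00000 − 0.00000) = 0.00000.

S_4 ≈ 1755.00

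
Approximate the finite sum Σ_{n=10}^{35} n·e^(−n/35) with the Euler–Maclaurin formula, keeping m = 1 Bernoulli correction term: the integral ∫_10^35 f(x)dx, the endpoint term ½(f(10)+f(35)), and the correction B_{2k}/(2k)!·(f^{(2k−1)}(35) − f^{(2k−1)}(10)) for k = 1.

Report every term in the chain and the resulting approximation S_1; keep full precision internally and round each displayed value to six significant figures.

The integral term ∫_10^35 x·e^(−x/35) dx = 282.272.
Endpoint term: (f(10) + f(35))/2 = (7.51477 + 12.8758)/2 = 10.1953.
So far: 292.467.
k=1: B_{2}/(2)! × [f^{(1)}(35) − f^{(1)}(10)] = 1/12 × (0.00000 − 0.536769) = -0.0447308.

S_1 ≈ 292.423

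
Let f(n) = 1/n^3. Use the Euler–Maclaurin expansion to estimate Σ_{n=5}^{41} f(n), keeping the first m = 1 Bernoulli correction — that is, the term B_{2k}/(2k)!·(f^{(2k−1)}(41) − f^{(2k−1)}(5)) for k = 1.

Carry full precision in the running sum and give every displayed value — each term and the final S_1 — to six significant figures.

S_1 ≈ 0.0241097

Integral: ∫_5^41 1/x^3 dx = 0.0197026.
½[f(5) + f(41)] = ½[0.00800000 + 1.45094e-05] = 0.00400725.
Integral + boundary = 0.0237098.
k=1: B_{2}/(2)! × [f^{(1)}(41) − f^{(1)}(5)] = 1/12 × (-1.06166e-06 − (-0.00480000)) = 0.000399912.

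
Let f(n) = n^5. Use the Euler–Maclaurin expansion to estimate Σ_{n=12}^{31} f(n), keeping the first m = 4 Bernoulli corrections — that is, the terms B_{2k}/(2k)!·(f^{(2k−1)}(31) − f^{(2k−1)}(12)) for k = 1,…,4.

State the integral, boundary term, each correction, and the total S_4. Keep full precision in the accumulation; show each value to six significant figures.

∫_12^31 x^5 dx evaluates to 1.47420e+08.
½[f(12) + f(31)] = ½[248832 + 2.86292e+07] = 1.44390e+07.
Integral + boundary = 1.61859e+08.
Correction k=1: B_{2}/2! · (f^{(1)}(31) − f^{(1)}(12)) = 1/12 · (4.61760e+06 − 103680) = 376160.
After k=1: 1.62235e+08.
Correction k=2: B_{4}/4! · (f^{(3)}(31) − f^{(3)}(12)) = −1/720 · (57660.0 − 8640.00) = -68.0833.
After k=2: 1.62235e+08.
Correction k=3: B_{6}/6! · (f^{(5)}(31) − f^{(5)}(12)) = 1/30240 · (120.000 − 120.000) = 0.00000.
After k=3: 1.62235e+08.
Correction k=4: B_{8}/8! · (f^{(7)}(31) − f^{(7)}(12)) = −1/1209600 · (0.00000 − 0.00000) = 0.00000.

S_4 ≈ 1.62235e+08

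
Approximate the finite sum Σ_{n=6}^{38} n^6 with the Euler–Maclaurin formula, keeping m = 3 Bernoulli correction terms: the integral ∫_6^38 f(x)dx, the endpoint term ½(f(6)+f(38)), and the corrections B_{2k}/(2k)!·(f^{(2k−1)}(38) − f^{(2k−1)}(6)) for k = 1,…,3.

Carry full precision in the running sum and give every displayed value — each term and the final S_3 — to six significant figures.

Integral: ∫_6^38 x^6 dx = 1.63450e+10.
Boundary: ½(f(6) + f(38)) = ½(46656.0 + 3.01094e+09) = 1.50549e+09.
So far: 1.78505e+10.
Correction k=1: B_{2}/2! · (f^{(1)}(38) − f^{(1)}(6)) = 1/12 · (4.75411e+08 − 46656.0) = 3.96137e+07.
After k=1: 1.78901e+10.
Correction k=2: B_{4}/4! · (f^{(3)}(38) − f^{(3)}(6)) = −1/720 · (6.58464e+06 − 25920.0) = -9109.33.
After k=2: 1.78901e+10.
Correction k=3: B_{6}/6! · (f^{(5)}(38) − f^{(5)}(6)) = 1/30240 · (27360.0 − 4320.00) = 0.761905.

S_3 ≈ 1.78901e+10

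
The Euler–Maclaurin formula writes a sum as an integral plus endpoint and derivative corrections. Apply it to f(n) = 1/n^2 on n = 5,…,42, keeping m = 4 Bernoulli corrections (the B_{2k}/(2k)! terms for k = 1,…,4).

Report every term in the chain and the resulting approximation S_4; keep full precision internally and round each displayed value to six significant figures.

S_4 ≈ 0.197795

∫_5^42 1/x^2 dx evaluates to 0.176190.
Boundary: ½(f(5) + f(42)) = ½(0.0400000 + 0.000566893) = 0.0202834.
So far: 0.196474.
k=1: B_{2}/(2)! × [f^{(1)}(42) − f^{(1)}(5)] = 1/12 × (-2.69949e-05 − (-0.0160000)) = 0.00133108.
Partial sum through k=1: 0.197805.
k=2: B_{4}/(4)! × [f^{(3)}(42) − f^{(3)}(5)] = −1/720 × (-1.83639e-07 − (-0.00768000)) = -1.06664e-05.
Partial sum through k=2: 0.197794.
k=3: B_{6}/(6)! × [f^{(5)}(42) − f^{(5)}(5)] = 1/30240 × (-3.12311e-09 − (-0.00921600)) = 3.04762e-07.
Partial sum through k=3: 0.197795.
k=4: B_{8}/(8)! × [f^{(7)}(42) − f^{(7)}(5)] = −1/1209600 × (-9.91464e-11 − (-0.0206438)) = -1.70667e-08.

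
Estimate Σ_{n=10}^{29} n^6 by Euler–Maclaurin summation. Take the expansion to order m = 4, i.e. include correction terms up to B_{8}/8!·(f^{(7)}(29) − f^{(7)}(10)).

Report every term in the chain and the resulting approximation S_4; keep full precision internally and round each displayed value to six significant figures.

S_4 ≈ 2.77095e+09

The integral term ∫_10^29 x^6 dx = 2.46284e+09.
Boundary: ½(f(10) + f(29)) = ½(1.00000e+06 + 5.94823e+08) = 2.97912e+08.
Running total after boundary: 2.76075e+09.
Order-1 term: 1/12 · (1.23067e+08 − 600000) = 1.02056e+07.
Running total after k=1: 2.77096e+09.
Order-2 term: −1/720 · (2.92668e+06 − 120000) = -3898.17.
Running total after k=2: 2.77095e+09.
Order-3 term: 1/30240 · (20880.0 − 7200.00) = 0.452381.
Running total after k=3: 2.77095e+09.
Order-4 term: −1/1209600 · (0.00000 − 0.00000) = 0.00000.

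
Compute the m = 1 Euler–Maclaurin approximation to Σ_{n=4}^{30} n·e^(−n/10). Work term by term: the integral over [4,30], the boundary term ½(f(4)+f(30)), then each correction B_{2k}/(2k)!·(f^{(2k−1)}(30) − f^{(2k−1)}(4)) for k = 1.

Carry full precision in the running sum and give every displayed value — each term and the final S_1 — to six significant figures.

S_1 ≈ 75.9756

∫_4^30 x·e^(−x/10) dx evaluates to 73.9300.
Endpoint term: (f(4) + f(30))/2 = (2.68128 + 1.49361)/2 = 2.08745.
Integral + boundary = 76.0174.
Correction k=1: B_{2}/2! · (f^{(1)}(30) − f^{(1)}(4)) = 1/12 · (-0.0995741 − 0.402192) = -0.0418138.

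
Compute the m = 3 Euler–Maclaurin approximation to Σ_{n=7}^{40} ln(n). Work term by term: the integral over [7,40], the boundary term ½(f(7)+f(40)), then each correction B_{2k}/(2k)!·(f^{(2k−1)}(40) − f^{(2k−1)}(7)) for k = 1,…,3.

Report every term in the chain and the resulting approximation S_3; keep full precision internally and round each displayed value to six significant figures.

Integral: ∫_7^40 ln(x) dx = 100.934.
Boundary: ½(f(7) + f(40)) = ½(1.94591 + 3.68888) = 2.81739.
Running total after boundary: 103.751.
k=1: B_{2}/(2)! × [f^{(1)}(40) − f^{(1)}(7)] = 1/12 × (0.0250000 − 0.142857) = -0.00982143.
Running total after k=1: 103.741.
k=2: B_{4}/(4)! × [f^{(3)}(40) − f^{(3)}(7)] = −1/720 × (3.12500e-05 − 0.00583090) = 8.05507e-06.
Running total after k=2: 103.741.
k=3: B_{6}/(6)! × [f^{(5)}(40) − f^{(5)}(7)] = 1/30240 × (2.34375e-07 − 0.00142798) = -4.72137e-08.

S_3 ≈ 103.741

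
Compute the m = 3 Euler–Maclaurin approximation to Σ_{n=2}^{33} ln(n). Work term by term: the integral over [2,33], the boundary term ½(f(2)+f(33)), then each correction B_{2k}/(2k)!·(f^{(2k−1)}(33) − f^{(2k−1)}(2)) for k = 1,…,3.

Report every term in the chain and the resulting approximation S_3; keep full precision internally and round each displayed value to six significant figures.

S_3 ≈ 85.0545

The integral term ∫_2^33 ln(x) dx = 82.9985.
Endpoint term: (f(2) + f(33))/2 = (0.693147 + 3.49651)/2 = 2.09483.
Integral + boundary = 85.0933.
k=1: B_{2}/(2)! × [f^{(1)}(33) − f^{(1)}(2)] = 1/12 × (0.0303030 − 0.500000) = -0.0391414.
After k=1: 85.0541.
k=2: B_{4}/(4)! × [f^{(3)}(33) − f^{(3)}(2)] = −1/720 × (5.56529e-05 − 0.250000) = 0.000347145.
After k=2: 85.0545.
k=3: B_{6}/(6)! × [f^{(5)}(33) − f^{(5)}(2)] = 1/30240 × (6.13256e-07 − 0.750000) = -2.48016e-05.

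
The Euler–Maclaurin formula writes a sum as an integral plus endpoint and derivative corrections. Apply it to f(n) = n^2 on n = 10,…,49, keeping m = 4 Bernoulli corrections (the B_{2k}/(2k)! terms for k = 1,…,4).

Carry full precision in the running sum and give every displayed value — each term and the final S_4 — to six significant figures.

∫_10^49 x^2 dx evaluates to 38883.0.
Endpoint term: (f(10) + f(49))/2 = (100.000 + 2401.00)/2 = 1250.50.
Running total after boundary: 40133.5.
Order-1 term: 1/12 · (98.0000 − 20.0000) = 6.50000.
Partial sum through k=1: 40140.0.
Order-2 term: −1/720 · (0.00000 − 0.00000) = 0.00000.
Partial sum through k=2: 40140.0.
Order-3 term: 1/30240 · (0.00000 − 0.00000) = 0.00000.
Partial sum through k=3: 40140.0.
Order-4 term: −1/1209600 · (0.00000 − 0.00000) = 0.00000.

S_4 ≈ 40140.0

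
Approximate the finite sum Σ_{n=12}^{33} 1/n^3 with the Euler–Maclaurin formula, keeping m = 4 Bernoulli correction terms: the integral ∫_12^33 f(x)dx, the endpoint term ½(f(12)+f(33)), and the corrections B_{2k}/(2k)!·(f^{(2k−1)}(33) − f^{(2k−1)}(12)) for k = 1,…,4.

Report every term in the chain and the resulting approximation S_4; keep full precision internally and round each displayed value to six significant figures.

S_4 ≈ 0.00332817

∫_12^33 1/x^3 dx evaluates to 0.00301309.
Endpoint term: (f(12) + f(33))/2 = (0.000578704 + 2.78265e-05)/2 = 0.000303265.
So far: 0.00331635.
Correction k=1: B_{2}/2! · (f^{(1)}(33) − f^{(1)}(12)) = 1/12 · (-2.52968e-06 − (-0.000144676)) = 1.18455e-05.
After k=1: 0.00332820.
Correction k=2: B_{4}/4! · (f^{(3)}(33) − f^{(3)}(12)) = −1/720 · (-4.64588e-08 − (-2.00939e-05)) = -2.78436e-08.
After k=2: 0.00332817.
Correction k=3: B_{6}/6! · (f^{(5)}(33) − f^{(5)}(12)) = 1/30240 · (-1.79180e-09 − (-5.86071e-06)) = 1.93747e-10.
After k=3: 0.00332817.
Correction k=4: B_{8}/8! · (f^{(7)}(33) − f^{(7)}(12)) = −1/1209600 · (-1.18466e-10 − (-2.93036e-06)) = -2.42249e-12.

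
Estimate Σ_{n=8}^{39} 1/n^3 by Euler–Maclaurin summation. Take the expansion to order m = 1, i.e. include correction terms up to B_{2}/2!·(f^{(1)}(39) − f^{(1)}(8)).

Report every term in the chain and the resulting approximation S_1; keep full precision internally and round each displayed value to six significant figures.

S_1 ≈ 0.00852969

The integral term ∫_8^39 1/x^3 dx = 0.00748377.
Boundary: ½(f(8) + f(39)) = ½(0.00195312 + 1.68580e-05) = 0.000984992.
Running total after boundary: 0.00846876.
k=1: B_{2}/(2)! × [f^{(1)}(39) − f^{(1)}(8)] = 1/12 × (-1.29677e-06 − (-0.000732422)) = 6.09271e-05.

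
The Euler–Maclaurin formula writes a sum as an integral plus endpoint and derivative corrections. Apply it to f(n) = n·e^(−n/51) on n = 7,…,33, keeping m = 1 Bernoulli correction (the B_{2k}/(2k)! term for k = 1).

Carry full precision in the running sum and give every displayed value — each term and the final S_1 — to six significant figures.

∫_7^33 x·e^(−x/51) dx evaluates to 335.599.
½[f(7) + f(33)] = ½[6.10224 + 17.2783] = 11.6902.
Integral + boundary = 347.289.
Order-1 term: 1/12 · (0.184794 − 0.752096) = -0.0472752.

S_1 ≈ 347.242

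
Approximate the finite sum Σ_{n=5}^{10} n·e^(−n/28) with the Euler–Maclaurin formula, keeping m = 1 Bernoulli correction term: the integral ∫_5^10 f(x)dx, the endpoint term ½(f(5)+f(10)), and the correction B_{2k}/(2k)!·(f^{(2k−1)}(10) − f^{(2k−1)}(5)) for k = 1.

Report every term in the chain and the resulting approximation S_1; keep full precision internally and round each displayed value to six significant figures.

S_1 ≈ 34.0112

∫_5^10 x·e^(−x/28) dx evaluates to 28.4414.
Endpoint term: (f(5) + f(10))/2 = (4.18232 + 6.99673)/2 = 5.58952.
So far: 34.0310.
Order-1 term: 1/12 · (0.449789 − 0.687096) = -0.0197755.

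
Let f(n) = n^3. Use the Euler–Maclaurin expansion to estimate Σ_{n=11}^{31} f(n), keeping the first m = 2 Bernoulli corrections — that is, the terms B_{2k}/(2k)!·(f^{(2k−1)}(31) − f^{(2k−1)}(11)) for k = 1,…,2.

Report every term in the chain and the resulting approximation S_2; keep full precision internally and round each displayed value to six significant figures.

Integral: ∫_11^31 x^3 dx = 227220.
½[f(11) + f(31)] = ½[1331.00 + 29791.0] = 15561.0.
Running total after boundary: 242781.
Order-1 term: 1/12 · (2883.00 − 363.000) = 210.000.
After k=1: 242991.
Order-2 term: −1/720 · (6.00000 − 6.00000) = 0.00000.

S_2 ≈ 242991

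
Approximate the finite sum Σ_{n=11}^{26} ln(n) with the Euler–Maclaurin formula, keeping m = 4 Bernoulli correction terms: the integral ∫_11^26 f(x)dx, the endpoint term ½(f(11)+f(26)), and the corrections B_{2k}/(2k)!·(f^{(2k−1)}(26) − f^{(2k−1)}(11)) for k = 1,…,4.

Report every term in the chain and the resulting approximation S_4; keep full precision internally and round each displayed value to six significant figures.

S_4 ≈ 46.1573

Integral: ∫_11^26 ln(x) dx = 43.3337.
Endpoint term: (f(11) + f(26))/2 = (2.39790 + 3.25810)/2 = 2.82800.
So far: 46.1617.
k=1: B_{2}/(2)! × [f^{(1)}(26) − f^{(1)}(11)] = 1/12 × (0.0384615 − 0.0909091) = -0.00437063.
Running total after k=1: 46.1573.
k=2: B_{4}/(4)! × [f^{(3)}(26) − f^{(3)}(11)] = −1/720 × (0.000113792 − 0.00150263) = 1.92894e-06.
Running total after k=2: 46.1573.
k=3: B_{6}/(6)! × [f^{(5)}(26) − f^{(5)}(11)] = 1/30240 × (2.01997e-06 − 0.000149021) = -4.86115e-09.
Running total after k=3: 46.1573.
k=4: B_{8}/(8)! × [f^{(7)}(26) − f^{(7)}(11)] = −1/1209600 × (8.96436e-08 − 3.69474e-05) = 3.04710e-11.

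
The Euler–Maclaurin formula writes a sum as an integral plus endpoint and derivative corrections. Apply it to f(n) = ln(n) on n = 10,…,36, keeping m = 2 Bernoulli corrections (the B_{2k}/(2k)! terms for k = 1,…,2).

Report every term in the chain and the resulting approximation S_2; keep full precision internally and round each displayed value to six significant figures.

S_2 ≈ 82.9179

∫_10^36 ln(x) dx evaluates to 79.9808.
½[f(10) + f(36)] = ½[2.30259 + 3.58352] = 2.94305.
So far: 82.9239.
k=1: B_{2}/(2)! × [f^{(1)}(36) − f^{(1)}(10)] = 1/12 × (0.0277778 − 0.100000) = -0.00601852.
Running total after k=1: 82.9179.
k=2: B_{4}/(4)! × [f^{(3)}(36) − f^{(3)}(10)] = −1/720 × (4.28669e-05 − 0.00200000) = 2.71824e-06.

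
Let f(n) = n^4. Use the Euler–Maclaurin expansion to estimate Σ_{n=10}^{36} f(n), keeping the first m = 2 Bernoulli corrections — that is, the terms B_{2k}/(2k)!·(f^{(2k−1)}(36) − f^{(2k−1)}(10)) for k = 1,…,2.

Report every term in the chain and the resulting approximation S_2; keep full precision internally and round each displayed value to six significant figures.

The integral term ∫_10^36 x^4 dx = 1.20732e+07.
Endpoint term: (f(10) + f(36))/2 = (10000.0 + 1.67962e+06)/2 = 844808.
So far: 1.29180e+07.
k=1: B_{2}/(2)! × [f^{(1)}(36) − f^{(1)}(10)] = 1/12 × (186624 − 4000.00) = 15218.7.
Partial sum through k=1: 1.29333e+07.
k=2: B_{4}/(4)! × [f^{(3)}(36) − f^{(3)}(10)] = −1/720 × (864.000 − 240.000) = -0.866667.

S_2 ≈ 1.29333e+07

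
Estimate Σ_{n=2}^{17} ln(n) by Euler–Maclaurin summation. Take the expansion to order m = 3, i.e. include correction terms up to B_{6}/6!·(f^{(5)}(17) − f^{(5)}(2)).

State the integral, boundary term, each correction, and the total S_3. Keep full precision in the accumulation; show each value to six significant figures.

The integral term ∫_2^17 ln(x) dx = 31.7783.
Boundary: ½(f(2) + f(17)) = ½(0.693147 + 2.83321) = 1.76318.
Integral + boundary = 33.5415.
Order-1 term: 1/12 · (0.0588235 − 0.500000) = -0.0367647.
Running total after k=1: 33.5047.
Order-2 term: −1/720 · (0.000407083 − 0.250000) = 0.000346657.
Running total after k=2: 33.5051.
Order-3 term: 1/30240 · (1.69031e-05 − 0.750000) = -2.48010e-05.

S_3 ≈ 33.5051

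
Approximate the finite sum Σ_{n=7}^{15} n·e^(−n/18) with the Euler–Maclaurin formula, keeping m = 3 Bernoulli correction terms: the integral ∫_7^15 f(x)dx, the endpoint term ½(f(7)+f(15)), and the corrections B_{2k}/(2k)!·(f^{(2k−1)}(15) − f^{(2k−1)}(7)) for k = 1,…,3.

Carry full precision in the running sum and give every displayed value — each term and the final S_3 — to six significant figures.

S_3 ≈ 52.4663

Integral: ∫_7^15 x·e^(−x/18) dx = 46.8630.
Endpoint term: (f(7) + f(15))/2 = (4.74467 + 6.51897)/2 = 5.63182.
Integral + boundary = 52.4948.
Order-1 term: 1/12 · (0.0724330 − 0.414217) = -0.0284820.
Partial sum through k=1: 52.4663.
Order-2 term: −1/720 · (0.00290626 − 0.00546246) = 3.55027e-06.
Partial sum through k=2: 52.4663.
Order-3 term: 1/30240 · (1.72499e-05 − 2.97730e-05) = -4.14125e-10.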